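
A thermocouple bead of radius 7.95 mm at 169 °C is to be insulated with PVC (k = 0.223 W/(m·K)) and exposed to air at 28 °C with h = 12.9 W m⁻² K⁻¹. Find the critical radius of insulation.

For a sphere, r_cr = 2k_ins/h = 2·0.223/12.9 = 0.0346 m = 3.46 cm

r_cr = 3.46 cm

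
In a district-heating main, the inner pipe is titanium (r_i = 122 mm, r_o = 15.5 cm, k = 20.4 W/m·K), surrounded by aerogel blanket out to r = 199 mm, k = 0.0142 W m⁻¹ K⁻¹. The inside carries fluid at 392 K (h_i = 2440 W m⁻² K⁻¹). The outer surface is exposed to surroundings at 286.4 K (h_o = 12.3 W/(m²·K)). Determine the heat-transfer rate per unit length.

Series thermal resistances, inner to outer:
  R'_conv,in = 1/(2πr h) = 1/(2π·0.122·2440) = 5.347×10^-4 m·K/W
  R'_titanium = ln(0.155/0.122)/(2πk) = 0.2394/(2π·20.4) = 0.001868 m·K/W
  R'_aerogel blanket = ln(0.199/0.155)/(2πk) = 0.2499/(2π·0.0142) = 2.801 m·K/W
  R'_conv,out = 1/(2πr h) = 1/(2π·0.199·12.3) = 0.06502 m·K/W
ΣR = 5.347×10^-4 + 0.001868 + 2.801 + 0.06502 = 2.868 m·K/W
Q' = ΔT/ΣR = (392 K − 286.4 K)/2.868 = 36.8 W/m

Q' = 36.8 W/m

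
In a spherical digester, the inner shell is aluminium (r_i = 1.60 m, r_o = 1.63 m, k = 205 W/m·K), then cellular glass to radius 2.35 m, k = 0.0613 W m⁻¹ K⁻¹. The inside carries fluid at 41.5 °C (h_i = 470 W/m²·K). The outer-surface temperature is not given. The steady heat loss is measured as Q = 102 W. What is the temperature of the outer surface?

T_out = 16.6 °C

Series resistances:
  R_conv,in = 1/(4πr²h) = 1/(4π·1.60²·470) = 6.614×10^-5 K/W
  R_aluminium = (1/1.60 − 1/1.63)/(4πk) = 0.01150/(4π·205) = 4.465×10^-6 K/W
  R_cellular glass = (1/1.63 − 1/2.35)/(4πk) = 0.1880/(4π·0.0613) = 0.2440 K/W
ΣR = 0.2441 K/W
ΔT = Q·ΣR = 102 × 0.2441 = 24.90 K
Heat flows outward, so T_out = T_in − ΔT = 41.5 − 24.90 = 16.6 °C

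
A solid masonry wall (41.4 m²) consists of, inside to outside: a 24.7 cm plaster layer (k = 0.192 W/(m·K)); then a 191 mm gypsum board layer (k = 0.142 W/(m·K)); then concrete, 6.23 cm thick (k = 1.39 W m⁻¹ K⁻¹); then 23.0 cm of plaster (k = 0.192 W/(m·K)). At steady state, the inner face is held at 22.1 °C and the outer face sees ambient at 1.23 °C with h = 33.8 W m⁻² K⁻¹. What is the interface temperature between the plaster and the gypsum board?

T = 15.2 °C

Series thermal resistances, inner to outer:
  R_plaster = L/(kA) = 0.247/(0.192·41.4) = 0.03107 K/W
  R_gypsum board = L/(kA) = 0.191/(0.142·41.4) = 0.03249 K/W
  R_concrete = L/(kA) = 0.0623/(1.39·41.4) = 0.001083 K/W
  R_plaster = L/(kA) = 0.230/(0.192·41.4) = 0.02894 K/W
  R_conv,out = 1/(hA) = 1/(33.8·41.4) = 7.146×10^-4 K/W
ΣR = 0.03107 + 0.03249 + 0.001083 + 0.02894 + 7.146×10^-4 = 0.09430 K/W
Q = ΔT/ΣR = (22.1 °C − 1.23 °C)/0.09430 = 221.3 W
From the inner boundary to the plaster/gypsum board interface, ΣR_partial = 0.03107 K/W.
T_interface = T_in − Q·ΣR_partial = 22.1 °C − (221.3)(0.03107) = 15.2 °C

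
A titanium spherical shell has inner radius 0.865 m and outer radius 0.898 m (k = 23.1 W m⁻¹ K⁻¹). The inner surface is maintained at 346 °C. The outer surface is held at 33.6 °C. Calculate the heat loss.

Q = 2130 kW

Q = 4πk·ΔT/(1/r₁ − 1/r₂) = 4π × 23.1 × 312.4 / (1/0.865 − 1/0.898) = 2.13×10^6 W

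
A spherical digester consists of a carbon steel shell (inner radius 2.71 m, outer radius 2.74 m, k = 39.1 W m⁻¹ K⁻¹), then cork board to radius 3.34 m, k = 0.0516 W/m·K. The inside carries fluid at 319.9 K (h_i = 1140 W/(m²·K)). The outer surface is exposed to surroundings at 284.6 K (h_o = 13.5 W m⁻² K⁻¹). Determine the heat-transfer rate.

Treat each layer as a resistance in series:
  R_conv,in = 1/(4πr²h) = 1/(4π·2.71²·1140) = 9.505×10^-6 K/W
  R_carbon steel = (1/2.71 − 1/2.74)/(4πk) = 0.004040/(4π·39.1) = 8.223×10^-6 K/W
  R_cork board = (1/2.74 − 1/3.34)/(4πk) = 0.06556/(4π·0.0516) = 0.1011 K/W
  R_conv,out = 1/(4πr²h) = 1/(4π·3.34²·13.5) = 5.284×10^-4 K/W
ΣR = 9.505×10^-6 + 8.223×10^-6 + 0.1011 + 5.284×10^-4 = 0.1016 K/W
Q = ΔT/ΣR = (319.9 K − 284.6 K)/0.1016 = 347 W

Q = 347 W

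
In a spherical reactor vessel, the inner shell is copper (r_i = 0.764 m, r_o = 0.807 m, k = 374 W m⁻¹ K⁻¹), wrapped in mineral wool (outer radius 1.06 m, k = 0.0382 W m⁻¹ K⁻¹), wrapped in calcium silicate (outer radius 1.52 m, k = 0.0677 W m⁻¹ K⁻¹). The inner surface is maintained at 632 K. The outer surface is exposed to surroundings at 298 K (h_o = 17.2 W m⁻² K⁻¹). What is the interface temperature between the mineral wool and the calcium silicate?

T = 416 K

Series thermal resistances, inner to outer:
  R_copper = (1/0.764 − 1/0.807)/(4πk) = 0.06974/(4π·374) = 1.484×10^-5 K/W
  R_mineral wool = (1/0.807 − 1/1.06)/(4πk) = 0.2958/(4π·0.0382) = 0.6161 K/W
  R_calcium silicate = (1/1.06 − 1/1.52)/(4πk) = 0.2855/(4π·0.0677) = 0.3356 K/W
  R_conv,out = 1/(4πr²h) = 1/(4π·1.52²·17.2) = 0.002003 K/W
ΣR = 1.484×10^-5 + 0.6161 + 0.3356 + 0.002003 = 0.9537 K/W
Q = ΔT/ΣR = (632 K − 298 K)/0.9537 = 350.2 W
From the inner boundary to the mineral wool/calcium silicate interface, ΣR_partial = 0.6161 K/W.
T_interface = T_in − Q·ΣR_partial = 632 K − (350.2)(0.6161) = 416 K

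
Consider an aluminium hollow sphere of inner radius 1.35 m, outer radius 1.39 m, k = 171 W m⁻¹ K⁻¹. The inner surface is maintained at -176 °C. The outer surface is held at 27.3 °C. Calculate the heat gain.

Q = 4πk·ΔT/(1/r₁ − 1/r₂) = 4π × 171 × 203.3 / (1/1.35 − 1/1.39) = 2.05×10^7 W

Q = 20500 kW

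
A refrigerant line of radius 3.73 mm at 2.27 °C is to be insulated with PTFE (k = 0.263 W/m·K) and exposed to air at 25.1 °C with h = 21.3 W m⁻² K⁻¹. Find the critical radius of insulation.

For a cylinder, r_cr = k_ins/h = 0.263/21.3 = 0.0123 m = 1.23 cm

r_cr = 1.23 cm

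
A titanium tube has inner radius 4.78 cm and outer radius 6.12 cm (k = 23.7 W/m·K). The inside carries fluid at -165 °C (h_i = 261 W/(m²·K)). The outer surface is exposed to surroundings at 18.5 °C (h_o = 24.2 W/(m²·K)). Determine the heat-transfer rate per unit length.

Q' = 1510 W/m

Resistance network (inner→outer):
  R'_conv,in = 1/(2πr h) = 1/(2π·0.0478·261) = 0.01276 m·K/W
  R'_titanium = ln(0.0612/0.0478)/(2πk) = 0.2471/(2π·23.7) = 0.001660 m·K/W
  R'_conv,out = 1/(2πr h) = 1/(2π·0.0612·24.2) = 0.1075 m·K/W
ΣR = 0.01276 + 0.001660 + 0.1075 = 0.1219 m·K/W
Q' = ΔT/ΣR = (-165 °C − 18.5 °C)/0.1219 = -1510 W/m
(Negative Q' ⇒ heat flows inward; heat gain = 1510 W/m.)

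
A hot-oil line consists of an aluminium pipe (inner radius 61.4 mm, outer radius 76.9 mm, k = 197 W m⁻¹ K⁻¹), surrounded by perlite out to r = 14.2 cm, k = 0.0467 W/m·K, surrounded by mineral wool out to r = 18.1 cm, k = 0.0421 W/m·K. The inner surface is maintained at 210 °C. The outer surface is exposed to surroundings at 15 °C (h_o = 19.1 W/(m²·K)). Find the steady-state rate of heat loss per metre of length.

Treat each layer as a resistance in series:
  R'_aluminium = ln(0.0769/0.0614)/(2πk) = 0.2251/(2π·197) = 1.819×10^-4 m·K/W
  R'_perlite = ln(0.142/0.0769)/(2πk) = 0.6133/(2π·0.0467) = 2.090 m·K/W
  R'_mineral wool = ln(0.181/0.142)/(2πk) = 0.2427/(2π·0.0421) = 0.9174 m·K/W
  R'_conv,out = 1/(2πr h) = 1/(2π·0.181·19.1) = 0.04604 m·K/W
ΣR = 1.819×10^-4 + 2.090 + 0.9174 + 0.04604 = 3.054 m·K/W
Q' = ΔT/ΣR = (210 °C − 15 °C)/3.054 = 63.9 W/m

Q' = 63.9 W/m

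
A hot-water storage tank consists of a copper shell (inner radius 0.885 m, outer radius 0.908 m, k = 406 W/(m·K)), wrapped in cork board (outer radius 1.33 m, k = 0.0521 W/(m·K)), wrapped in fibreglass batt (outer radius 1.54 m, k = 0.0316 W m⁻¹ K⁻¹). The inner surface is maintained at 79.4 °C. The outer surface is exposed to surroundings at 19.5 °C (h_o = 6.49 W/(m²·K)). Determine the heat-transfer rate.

Resistance network (inner→outer):
  R_copper = (1/0.885 − 1/0.908)/(4πk) = 0.02862/(4π·406) = 5.610×10^-6 K/W
  R_cork board = (1/0.908 − 1/1.33)/(4πk) = 0.3494/(4π·0.0521) = 0.5337 K/W
  R_fibreglass batt = (1/1.33 − 1/1.54)/(4πk) = 0.1025/(4π·0.0316) = 0.2582 K/W
  R_conv,out = 1/(4πr²h) = 1/(4π·1.54²·6.49) = 0.005170 K/W
ΣR = 5.610×10^-6 + 0.5337 + 0.2582 + 0.005170 = 0.7971 K/W
Q = ΔT/ΣR = (79.4 °C − 19.5 °C)/0.7971 = 75.1 W

Q = 75.1 W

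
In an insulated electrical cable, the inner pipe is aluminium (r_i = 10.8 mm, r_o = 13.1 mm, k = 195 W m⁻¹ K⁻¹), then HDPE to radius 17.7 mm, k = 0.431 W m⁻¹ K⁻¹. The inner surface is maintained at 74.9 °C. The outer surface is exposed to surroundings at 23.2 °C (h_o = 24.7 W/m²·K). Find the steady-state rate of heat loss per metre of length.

Treat each layer as a resistance in series:
  R'_aluminium = ln(0.0131/0.0108)/(2πk) = 0.1931/(2π·195) = 1.576×10^-4 m·K/W
  R'_HDPE = ln(0.0177/0.0131)/(2πk) = 0.3010/(2π·0.431) = 0.1111 m·K/W
  R'_conv,out = 1/(2πr h) = 1/(2π·0.0177·24.7) = 0.3640 m·K/W
ΣR = 1.576×10^-4 + 0.1111 + 0.3640 = 0.4753 m·K/W
Q' = ΔT/ΣR = (74.9 °C − 23.2 °C)/0.4753 = 109 W/m

Q' = 109 W/m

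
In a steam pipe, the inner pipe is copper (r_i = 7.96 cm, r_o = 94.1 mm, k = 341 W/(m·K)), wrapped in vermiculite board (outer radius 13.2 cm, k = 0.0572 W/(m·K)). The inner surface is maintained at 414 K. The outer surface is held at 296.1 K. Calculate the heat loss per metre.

Series thermal resistances, inner to outer:
  R'_copper = ln(0.0941/0.0796)/(2πk) = 0.1673/(2π·341) = 7.810×10^-5 m·K/W
  R'_vermiculite board = ln(0.132/0.0941)/(2πk) = 0.3384/(2π·0.0572) = 0.9417 m·K/W
ΣR = 7.810×10^-5 + 0.9417 = 0.9418 m·K/W
Q' = ΔT/ΣR = (414 K − 296.1 K)/0.9418 = 125 W/m

Q' = 125 W/m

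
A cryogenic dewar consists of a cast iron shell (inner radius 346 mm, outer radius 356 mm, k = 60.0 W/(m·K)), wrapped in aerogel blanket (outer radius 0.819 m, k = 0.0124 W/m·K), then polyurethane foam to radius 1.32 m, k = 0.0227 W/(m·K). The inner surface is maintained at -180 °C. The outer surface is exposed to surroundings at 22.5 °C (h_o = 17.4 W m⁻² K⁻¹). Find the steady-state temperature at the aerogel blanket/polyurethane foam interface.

T = -5.4 °C

Series thermal resistances, inner to outer:
  R_cast iron = (1/0.346 − 1/0.356)/(4πk) = 0.08118/(4π·60.0) = 1.077×10^-4 K/W
  R_aerogel blanket = (1/0.356 − 1/0.819)/(4πk) = 1.588/(4π·0.0124) = 10.19 K/W
  R_polyurethane foam = (1/0.819 − 1/1.32)/(4πk) = 0.4634/(4π·0.0227) = 1.625 K/W
  R_conv,out = 1/(4πr²h) = 1/(4π·1.32²·17.4) = 0.002625 K/W
ΣR = 1.077×10^-4 + 10.19 + 1.625 + 0.002625 = 11.82 K/W
Q = ΔT/ΣR = (-180 °C − 22.5 °C)/11.82 = -17.13 W
From the inner boundary to the aerogel blanket/polyurethane foam interface, ΣR_partial = 10.19 K/W.
T_interface = T_in − Q·ΣR_partial = -180 °C − (-17.13)(10.19) = -5.4 °C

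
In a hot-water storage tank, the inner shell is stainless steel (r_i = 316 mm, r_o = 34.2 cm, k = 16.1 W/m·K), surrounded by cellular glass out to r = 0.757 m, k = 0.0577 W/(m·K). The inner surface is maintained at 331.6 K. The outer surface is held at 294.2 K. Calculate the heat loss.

Resistance network (inner→outer):
  R_stainless steel = (1/0.316 − 1/0.342)/(4πk) = 0.2406/(4π·16.1) = 0.001189 K/W
  R_cellular glass = (1/0.342 − 1/0.757)/(4πk) = 1.603/(4π·0.0577) = 2.211 K/W
ΣR = 0.001189 + 2.211 = 2.212 K/W
Q = ΔT/ΣR = (331.6 K − 294.2 K)/2.212 = 16.9 W

Q = 16.9 W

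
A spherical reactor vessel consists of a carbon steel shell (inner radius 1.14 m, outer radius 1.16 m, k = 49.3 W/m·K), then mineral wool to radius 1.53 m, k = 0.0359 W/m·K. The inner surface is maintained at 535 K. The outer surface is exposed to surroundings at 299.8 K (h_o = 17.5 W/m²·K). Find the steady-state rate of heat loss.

Q = 507 W

Resistance network (inner→outer):
  R_carbon steel = (1/1.14 − 1/1.16)/(4πk) = 0.01512/(4π·49.3) = 2.441×10^-5 K/W
  R_mineral wool = (1/1.16 − 1/1.53)/(4πk) = 0.2085/(4π·0.0359) = 0.4621 K/W
  R_conv,out = 1/(4πr²h) = 1/(4π·1.53²·17.5) = 0.001943 K/W
ΣR = 2.441×10^-5 + 0.4621 + 0.001943 = 0.4641 K/W
Q = ΔT/ΣR = (535 K − 299.8 K)/0.4641 = 507 W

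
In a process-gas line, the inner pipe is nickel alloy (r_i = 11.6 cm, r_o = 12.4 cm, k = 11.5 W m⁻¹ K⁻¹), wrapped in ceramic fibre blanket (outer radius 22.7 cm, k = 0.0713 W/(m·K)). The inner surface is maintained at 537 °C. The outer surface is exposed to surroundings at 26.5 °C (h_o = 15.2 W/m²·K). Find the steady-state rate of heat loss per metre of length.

Q' = 365 W/m

Treat each layer as a resistance in series:
  R'_nickel alloy = ln(0.124/0.116)/(2πk) = 0.06669/(2π·11.5) = 9.230×10^-4 m·K/W
  R'_ceramic fibre blanket = ln(0.227/0.124)/(2πk) = 0.6047/(2π·0.0713) = 1.350 m·K/W
  R'_conv,out = 1/(2πr h) = 1/(2π·0.227·15.2) = 0.04613 m·K/W
ΣR = 9.230×10^-4 + 1.350 + 0.04613 = 1.397 m·K/W
Q' = ΔT/ΣR = (537 °C − 26.5 °C)/1.397 = 365 W/m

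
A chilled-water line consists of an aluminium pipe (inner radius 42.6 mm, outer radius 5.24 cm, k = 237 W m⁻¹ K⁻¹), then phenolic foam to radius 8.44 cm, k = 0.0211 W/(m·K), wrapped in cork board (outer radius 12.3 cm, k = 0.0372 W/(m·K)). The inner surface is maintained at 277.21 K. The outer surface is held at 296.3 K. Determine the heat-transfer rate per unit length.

Q' = 3.67 W/m

Resistance network (inner→outer):
  R'_aluminium = ln(0.0524/0.0426)/(2πk) = 0.2071/(2π·237) = 1.390×10^-4 m·K/W
  R'_phenolic foam = ln(0.0844/0.0524)/(2πk) = 0.4767/(2π·0.0211) = 3.595 m·K/W
  R'_cork board = ln(0.123/0.0844)/(2πk) = 0.3766/(2π·0.0372) = 1.611 m·K/W
ΣR = 1.390×10^-4 + 3.595 + 1.611 = 5.206 m·K/W
Q' = ΔT/ΣR = (277.21 K − 296.3 K)/5.206 = -3.67 W/m
(Negative Q' ⇒ heat flows inward; heat gain = 3.67 W/m.)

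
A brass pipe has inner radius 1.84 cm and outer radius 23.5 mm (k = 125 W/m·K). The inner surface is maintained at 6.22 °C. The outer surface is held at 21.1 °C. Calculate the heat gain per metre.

Q' = 2πk·ΔT/ln(r₂/r₁) = 2π × 125 × 14.88 / ln(0.0235/0.0184) = 47800 W/m

Q' = 47800 W/m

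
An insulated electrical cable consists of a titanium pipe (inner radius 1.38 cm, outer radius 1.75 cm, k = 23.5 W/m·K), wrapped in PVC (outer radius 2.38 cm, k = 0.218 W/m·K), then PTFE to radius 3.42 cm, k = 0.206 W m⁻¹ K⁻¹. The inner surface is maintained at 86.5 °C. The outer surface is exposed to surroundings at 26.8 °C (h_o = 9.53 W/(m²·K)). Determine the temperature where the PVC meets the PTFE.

Series thermal resistances, inner to outer:
  R'_titanium = ln(0.0175/0.0138)/(2πk) = 0.2375/(2π·23.5) = 0.001609 m·K/W
  R'_PVC = ln(0.0238/0.0175)/(2πk) = 0.3075/(2π·0.218) = 0.2245 m·K/W
  R'_PTFE = ln(0.0342/0.0238)/(2πk) = 0.3625/(2π·0.206) = 0.2801 m·K/W
  R'_conv,out = 1/(2πr h) = 1/(2π·0.0342·9.53) = 0.4883 m·K/W
ΣR = 0.001609 + 0.2245 + 0.2801 + 0.4883 = 0.9945 m·K/W
Q' = ΔT/ΣR = (86.5 °C − 26.8 °C)/0.9945 = 60.03 W/m
From the inner boundary to the PVC/PTFE interface, ΣR_partial = 0.2261 m·K/W.
T_interface = T_in − Q'·ΣR_partial = 86.5 °C − (60.03)(0.2261) = 72.9 °C

T = 72.9 °C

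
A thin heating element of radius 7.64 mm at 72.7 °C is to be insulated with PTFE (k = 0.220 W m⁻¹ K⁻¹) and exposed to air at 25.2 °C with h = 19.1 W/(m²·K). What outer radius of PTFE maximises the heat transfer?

For a cylinder, r_cr = k_ins/h = 0.220/19.1 = 0.0115 m = 1.15 cm

r_cr = 1.15 cm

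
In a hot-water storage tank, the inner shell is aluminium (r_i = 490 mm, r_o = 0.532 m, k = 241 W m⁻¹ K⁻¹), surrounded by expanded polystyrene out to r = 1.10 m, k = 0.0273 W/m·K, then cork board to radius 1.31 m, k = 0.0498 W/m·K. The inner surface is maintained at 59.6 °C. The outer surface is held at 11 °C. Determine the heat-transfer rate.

Resistance network (inner→outer):
  R_aluminium = (1/0.490 − 1/0.532)/(4πk) = 0.1611/(4π·241) = 5.320×10^-5 K/W
  R_expanded polystyrene = (1/0.532 − 1/1.10)/(4πk) = 0.9706/(4π·0.0273) = 2.829 K/W
  R_cork board = (1/1.10 − 1/1.31)/(4πk) = 0.1457/(4π·0.0498) = 0.2329 K/W
ΣR = 5.320×10^-5 + 2.829 + 0.2329 = 3.062 K/W
Q = ΔT/ΣR = (59.6 °C − 11 °C)/3.062 = 15.9 W

Q = 15.9 W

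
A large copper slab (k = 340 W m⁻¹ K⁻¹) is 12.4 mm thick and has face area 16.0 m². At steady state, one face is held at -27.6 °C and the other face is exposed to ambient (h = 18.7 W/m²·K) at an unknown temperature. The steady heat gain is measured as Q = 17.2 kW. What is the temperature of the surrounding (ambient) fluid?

T_out = 29.9 °C

Series resistances:
  R_copper = L/(kA) = 0.0124/(340·16.0) = 2.279×10^-6 K/W
  R_conv,out = 1/(hA) = 1/(18.7·16.0) = 0.003342 K/W
ΣR = 0.003345 K/W
ΔT = Q·ΣR = 17200 × 0.003345 = 57.53 K
Heat flows inward, so T_out = T_in + ΔT = -27.6 + 57.53 = 29.9 °C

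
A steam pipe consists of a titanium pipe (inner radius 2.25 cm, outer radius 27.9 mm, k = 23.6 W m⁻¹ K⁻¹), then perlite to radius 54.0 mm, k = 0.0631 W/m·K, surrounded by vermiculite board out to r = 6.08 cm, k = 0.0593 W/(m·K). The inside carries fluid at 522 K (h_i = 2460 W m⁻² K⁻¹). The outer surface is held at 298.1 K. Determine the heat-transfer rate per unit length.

Q' = 113 W/m

Resistance network (inner→outer):
  R'_conv,in = 1/(2πr h) = 1/(2π·0.0225·2460) = 0.002875 m·K/W
  R'_titanium = ln(0.0279/0.0225)/(2πk) = 0.2151/(2π·23.6) = 0.001451 m·K/W
  R'_perlite = ln(0.0540/0.0279)/(2πk) = 0.6604/(2π·0.0631) = 1.666 m·K/W
  R'_vermiculite board = ln(0.0608/0.0540)/(2πk) = 0.1186/(2π·0.0593) = 0.3183 m·K/W
ΣR = 0.002875 + 0.001451 + 1.666 + 0.3183 = 1.989 m·K/W
Q' = ΔT/ΣR = (522 K − 298.1 K)/1.989 = 113 W/m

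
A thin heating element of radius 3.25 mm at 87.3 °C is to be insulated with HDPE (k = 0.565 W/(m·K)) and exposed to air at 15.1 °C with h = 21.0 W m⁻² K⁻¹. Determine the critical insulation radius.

r_cr = 2.69 cm

For a cylinder, r_cr = k_ins/h = 0.565/21.0 = 0.0269 m = 2.69 cm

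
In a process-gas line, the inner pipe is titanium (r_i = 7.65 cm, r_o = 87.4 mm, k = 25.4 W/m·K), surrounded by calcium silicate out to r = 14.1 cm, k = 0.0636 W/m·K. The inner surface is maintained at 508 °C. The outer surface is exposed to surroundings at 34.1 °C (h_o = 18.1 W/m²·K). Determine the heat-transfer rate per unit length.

Series thermal resistances, inner to outer:
  R'_titanium = ln(0.0874/0.0765)/(2πk) = 0.1332/(2π·25.4) = 8.347×10^-4 m·K/W
  R'_calcium silicate = ln(0.141/0.0874)/(2πk) = 0.4783/(2π·0.0636) = 1.197 m·K/W
  R'_conv,out = 1/(2πr h) = 1/(2π·0.141·18.1) = 0.06236 m·K/W
ΣR = 8.347×10^-4 + 1.197 + 0.06236 = 1.260 m·K/W
Q' = ΔT/ΣR = (508 °C − 34.1 °C)/1.260 = 376 W/m

Q' = 376 W/m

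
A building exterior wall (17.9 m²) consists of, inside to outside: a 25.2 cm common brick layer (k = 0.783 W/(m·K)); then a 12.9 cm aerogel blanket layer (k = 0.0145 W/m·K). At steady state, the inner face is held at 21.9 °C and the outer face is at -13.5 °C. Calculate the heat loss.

Resistance network (inner→outer):
  R_common brick = L/(kA) = 0.252/(0.783·17.9) = 0.01798 K/W
  R_aerogel blanket = L/(kA) = 0.129/(0.0145·17.9) = 0.4970 K/W
ΣR = 0.01798 + 0.4970 = 0.5150 K/W
Q = ΔT/ΣR = (21.9 °C − -13.5 °C)/0.5150 = 68.7 W

Q = 68.7 W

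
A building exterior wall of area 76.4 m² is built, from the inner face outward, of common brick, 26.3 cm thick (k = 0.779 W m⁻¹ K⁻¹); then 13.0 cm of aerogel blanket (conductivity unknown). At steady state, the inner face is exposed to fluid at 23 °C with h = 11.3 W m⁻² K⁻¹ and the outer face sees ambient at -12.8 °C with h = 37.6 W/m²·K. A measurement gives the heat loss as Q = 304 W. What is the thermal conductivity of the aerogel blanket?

ΣR = ΔT/Q = |23 − -12.8|/304 = 0.1178 K/W
Known resistances:
  R_conv,in = 1/(hA) = 1/(11.3·76.4) = 0.001158 K/W
  R_common brick = L/(kA) = 0.263/(0.779·76.4) = 0.004419 K/W
  R_conv,out = 1/(hA) = 1/(37.6·76.4) = 3.481×10^-4 K/W
R_aerogel blanket = ΣR − ΣR_known = 0.1178 − 0.005925 = 0.1119 K/W
L/(kA) = 0.1119 ⇒ k = 0.130/(0.1119·76.4) = 0.0152 W/m·K

k = 0.0152 W/m·K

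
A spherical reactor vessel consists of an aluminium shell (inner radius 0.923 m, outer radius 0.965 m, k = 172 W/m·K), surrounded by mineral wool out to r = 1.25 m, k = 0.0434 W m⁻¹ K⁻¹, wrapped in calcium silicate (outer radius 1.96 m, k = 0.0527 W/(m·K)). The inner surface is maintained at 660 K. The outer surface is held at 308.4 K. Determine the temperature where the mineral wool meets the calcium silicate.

Series thermal resistances, inner to outer:
  R_aluminium = (1/0.923 − 1/0.965)/(4πk) = 0.04715/(4π·172) = 2.182×10^-5 K/W
  R_mineral wool = (1/0.965 − 1/1.25)/(4πk) = 0.2363/(4π·0.0434) = 0.4332 K/W
  R_calcium silicate = (1/1.25 − 1/1.96)/(4πk) = 0.2898/(4π·0.0527) = 0.4376 K/W
ΣR = 2.182×10^-5 + 0.4332 + 0.4376 = 0.8708 K/W
Q = ΔT/ΣR = (660 K − 308.4 K)/0.8708 = 403.8 W
From the inner boundary to the mineral wool/calcium silicate interface, ΣR_partial = 0.4332 K/W.
T_interface = T_in − Q·ΣR_partial = 660 K − (403.8)(0.4332) = 485 K

T = 485 K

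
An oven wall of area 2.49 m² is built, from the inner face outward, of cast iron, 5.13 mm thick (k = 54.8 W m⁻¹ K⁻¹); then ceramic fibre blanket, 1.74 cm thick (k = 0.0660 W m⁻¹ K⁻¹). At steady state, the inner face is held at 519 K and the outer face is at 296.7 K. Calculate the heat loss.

Resistance network (inner→outer):
  R_cast iron = L/(kA) = 0.00513/(54.8·2.49) = 3.760×10^-5 K/W
  R_ceramic fibre blanket = L/(kA) = 0.0174/(0.0660·2.49) = 0.1059 K/W
ΣR = 3.760×10^-5 + 0.1059 = 0.1059 K/W
Q = ΔT/ΣR = (519 K − 296.7 K)/0.1059 = 2100 W

Q = 2100 W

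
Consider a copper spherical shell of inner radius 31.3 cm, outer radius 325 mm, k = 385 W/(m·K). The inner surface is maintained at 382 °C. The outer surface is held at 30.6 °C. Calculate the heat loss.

Q = 1.44×10^7 W

Q = 4πk·ΔT/(1/r₁ − 1/r₂) = 4π × 385 × 351.4 / (1/0.313 − 1/0.325) = 1.44×10^7 W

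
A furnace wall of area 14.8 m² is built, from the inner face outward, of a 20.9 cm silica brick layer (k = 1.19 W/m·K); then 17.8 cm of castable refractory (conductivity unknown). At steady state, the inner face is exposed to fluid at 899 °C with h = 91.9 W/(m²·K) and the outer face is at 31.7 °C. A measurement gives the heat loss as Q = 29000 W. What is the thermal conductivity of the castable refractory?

ΣR = ΔT/Q = |899 − 31.7|/29000 = 0.02991 K/W
Known resistances:
  R_conv,in = 1/(hA) = 1/(91.9·14.8) = 7.352×10^-4 K/W
  R_silica brick = L/(kA) = 0.209/(1.19·14.8) = 0.01187 K/W
R_castable refractory = ΣR − ΣR_known = 0.02991 − 0.01261 = 0.01730 K/W
L/(kA) = 0.01730 ⇒ k = 0.178/(0.01730·14.8) = 0.695 W/m·K

k = 0.695 W/m·K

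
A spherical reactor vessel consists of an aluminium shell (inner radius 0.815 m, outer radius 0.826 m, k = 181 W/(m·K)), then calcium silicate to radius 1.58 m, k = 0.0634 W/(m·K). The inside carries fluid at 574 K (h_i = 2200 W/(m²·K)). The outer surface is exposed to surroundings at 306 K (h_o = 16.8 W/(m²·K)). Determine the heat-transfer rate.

Q = 369 W

Resistance network (inner→outer):
  R_conv,in = 1/(4πr²h) = 1/(4π·0.815²·2200) = 5.446×10^-5 K/W
  R_aluminium = (1/0.815 − 1/0.826)/(4πk) = 0.01634/(4π·181) = 7.184×10^-6 K/W
  R_calcium silicate = (1/0.826 − 1/1.58)/(4πk) = 0.5777/(4π·0.0634) = 0.7252 K/W
  R_conv,out = 1/(4πr²h) = 1/(4π·1.58²·16.8) = 0.001897 K/W
ΣR = 5.446×10^-5 + 7.184×10^-6 + 0.7252 + 0.001897 = 0.7272 K/W
Q = ΔT/ΣR = (574 K − 306 K)/0.7272 = 369 W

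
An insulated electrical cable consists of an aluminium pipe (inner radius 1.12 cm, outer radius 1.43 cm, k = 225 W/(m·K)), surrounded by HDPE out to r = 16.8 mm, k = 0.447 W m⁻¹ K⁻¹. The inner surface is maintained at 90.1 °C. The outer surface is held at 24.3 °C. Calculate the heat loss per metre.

Treat each layer as a resistance in series:
  R'_aluminium = ln(0.0143/0.0112)/(2πk) = 0.2443/(2π·225) = 1.728×10^-4 m·K/W
  R'_HDPE = ln(0.0168/0.0143)/(2πk) = 0.1611/(2π·0.447) = 0.05737 m·K/W
ΣR = 1.728×10^-4 + 0.05737 = 0.05754 m·K/W
Q' = ΔT/ΣR = (90.1 °C − 24.3 °C)/0.05754 = 1140 W/m

Q' = 1140 W/m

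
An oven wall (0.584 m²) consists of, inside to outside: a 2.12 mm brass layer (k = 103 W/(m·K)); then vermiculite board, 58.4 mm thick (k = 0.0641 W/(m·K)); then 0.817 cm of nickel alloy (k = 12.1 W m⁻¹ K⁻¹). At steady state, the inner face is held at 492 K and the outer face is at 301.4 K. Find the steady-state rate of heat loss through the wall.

Series thermal resistances, inner to outer:
  R_brass = L/(kA) = 0.00212/(103·0.584) = 3.524×10^-5 K/W
  R_vermiculite board = L/(kA) = 0.0584/(0.0641·0.584) = 1.560 K/W
  R_nickel alloy = L/(kA) = 0.00817/(12.1·0.584) = 0.001156 K/W
ΣR = 3.524×10^-5 + 1.560 + 0.001156 = 1.561 K/W
Q = ΔT/ΣR = (492 K − 301.4 K)/1.561 = 122 W

Q = 122 W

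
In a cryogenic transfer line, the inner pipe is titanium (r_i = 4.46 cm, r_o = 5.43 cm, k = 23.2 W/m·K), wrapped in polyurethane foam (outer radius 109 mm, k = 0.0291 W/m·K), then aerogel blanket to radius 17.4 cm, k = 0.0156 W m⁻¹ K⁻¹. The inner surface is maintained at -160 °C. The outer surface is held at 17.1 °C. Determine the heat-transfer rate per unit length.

Series thermal resistances, inner to outer:
  R'_titanium = ln(0.0543/0.0446)/(2πk) = 0.1968/(2π·23.2) = 0.001350 m·K/W
  R'_polyurethane foam = ln(0.109/0.0543)/(2πk) = 0.6968/(2π·0.0291) = 3.811 m·K/W
  R'_aerogel blanket = ln(0.174/0.109)/(2πk) = 0.4677/(2π·0.0156) = 4.772 m·K/W
ΣR = 0.001350 + 3.811 + 4.772 = 8.584 m·K/W
Q' = ΔT/ΣR = (-160 °C − 17.1 °C)/8.584 = -20.6 W/m
(Negative Q' ⇒ heat flows inward; heat gain = 20.6 W/m.)

Q' = 20.6 W/m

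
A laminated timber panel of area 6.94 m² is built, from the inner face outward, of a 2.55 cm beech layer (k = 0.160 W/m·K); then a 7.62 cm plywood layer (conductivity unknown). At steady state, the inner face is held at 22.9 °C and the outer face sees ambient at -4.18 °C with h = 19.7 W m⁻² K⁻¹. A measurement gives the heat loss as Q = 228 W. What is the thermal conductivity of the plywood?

k = 0.124 W/m·K

ΣR = ΔT/Q = |22.9 − -4.18|/228 = 0.1188 K/W
Known resistances:
  R_beech = L/(kA) = 0.0255/(0.160·6.94) = 0.02296 K/W
  R_conv,out = 1/(hA) = 1/(19.7·6.94) = 0.007314 K/W
R_plywood = ΣR − ΣR_known = 0.1188 − 0.03027 = 0.08853 K/W
L/(kA) = 0.08853 ⇒ k = 0.0762/(0.08853·6.94) = 0.124 W/m·K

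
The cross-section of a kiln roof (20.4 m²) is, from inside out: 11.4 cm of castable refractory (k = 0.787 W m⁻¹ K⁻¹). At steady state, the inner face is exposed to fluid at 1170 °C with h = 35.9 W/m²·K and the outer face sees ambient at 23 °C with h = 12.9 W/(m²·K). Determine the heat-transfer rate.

Q = 93500 W

Series thermal resistances, inner to outer:
  R_conv,in = 1/(hA) = 1/(35.9·20.4) = 0.001365 K/W
  R_castable refractory = L/(kA) = 0.114/(0.787·20.4) = 0.007101 K/W
  R_conv,out = 1/(hA) = 1/(12.9·20.4) = 0.003800 K/W
ΣR = 0.001365 + 0.007101 + 0.003800 = 0.01227 K/W
Q = ΔT/ΣR = (1170 °C − 23 °C)/0.01227 = 93500 W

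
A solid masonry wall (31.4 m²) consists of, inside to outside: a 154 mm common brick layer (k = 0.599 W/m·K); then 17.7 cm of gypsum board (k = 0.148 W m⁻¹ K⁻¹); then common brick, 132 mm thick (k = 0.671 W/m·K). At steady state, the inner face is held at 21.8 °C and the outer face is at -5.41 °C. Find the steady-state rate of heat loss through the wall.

Q = 518 W

Treat each layer as a resistance in series:
  R_common brick = L/(kA) = 0.154/(0.599·31.4) = 0.008188 K/W
  R_gypsum board = L/(kA) = 0.177/(0.148·31.4) = 0.03809 K/W
  R_common brick = L/(kA) = 0.132/(0.671·31.4) = 0.006265 K/W
ΣR = 0.008188 + 0.03809 + 0.006265 = 0.05254 K/W
Q = ΔT/ΣR = (21.8 °C − -5.41 °C)/0.05254 = 518 W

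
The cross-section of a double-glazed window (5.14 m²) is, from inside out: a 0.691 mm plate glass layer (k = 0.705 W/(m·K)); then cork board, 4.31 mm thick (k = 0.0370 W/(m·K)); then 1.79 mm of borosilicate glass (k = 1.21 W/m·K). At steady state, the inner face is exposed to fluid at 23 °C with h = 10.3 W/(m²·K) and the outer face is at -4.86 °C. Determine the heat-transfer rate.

Q = 663 W

Series thermal resistances, inner to outer:
  R_conv,in = 1/(hA) = 1/(10.3·5.14) = 0.01889 K/W
  R_plate glass = L/(kA) = 6.91×10^-4/(0.705·5.14) = 1.907×10^-4 K/W
  R_cork board = L/(kA) = 0.00431/(0.0370·5.14) = 0.02266 K/W
  R_borosilicate glass = L/(kA) = 0.00179/(1.21·5.14) = 2.878×10^-4 K/W
ΣR = 0.01889 + 1.907×10^-4 + 0.02266 + 2.878×10^-4 = 0.04203 K/W
Q = ΔT/ΣR = (23 °C − -4.86 °C)/0.04203 = 663 W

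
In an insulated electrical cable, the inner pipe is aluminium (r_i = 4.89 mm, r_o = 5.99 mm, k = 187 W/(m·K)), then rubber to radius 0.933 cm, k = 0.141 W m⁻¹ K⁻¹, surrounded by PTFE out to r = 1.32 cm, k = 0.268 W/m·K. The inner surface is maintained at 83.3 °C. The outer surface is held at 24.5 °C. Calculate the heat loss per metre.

Q' = 83.2 W/m

Treat each layer as a resistance in series:
  R'_aluminium = ln(0.00599/0.00489)/(2πk) = 0.2029/(2π·187) = 1.727×10^-4 m·K/W
  R'_rubber = ln(0.00933/0.00599)/(2πk) = 0.4431/(2π·0.141) = 0.5002 m·K/W
  R'_PTFE = ln(0.0132/0.00933)/(2πk) = 0.3470/(2π·0.268) = 0.2061 m·K/W
ΣR = 1.727×10^-4 + 0.5002 + 0.2061 = 0.7065 m·K/W
Q' = ΔT/ΣR = (83.3 °C − 24.5 °C)/0.7065 = 83.2 W/m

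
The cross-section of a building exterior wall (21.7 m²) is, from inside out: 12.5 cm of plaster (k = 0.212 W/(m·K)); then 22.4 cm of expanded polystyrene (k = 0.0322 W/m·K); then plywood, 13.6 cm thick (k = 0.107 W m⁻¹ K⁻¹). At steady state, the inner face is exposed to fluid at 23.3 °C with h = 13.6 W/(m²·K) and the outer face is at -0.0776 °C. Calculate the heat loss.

Q = 57.1 W

Series thermal resistances, inner to outer:
  R_conv,in = 1/(hA) = 1/(13.6·21.7) = 0.003388 K/W
  R_plaster = L/(kA) = 0.125/(0.212·21.7) = 0.02717 K/W
  R_expanded polystyrene = L/(kA) = 0.224/(0.0322·21.7) = 0.3206 K/W
  R_plywood = L/(kA) = 0.136/(0.107·21.7) = 0.05857 K/W
ΣR = 0.003388 + 0.02717 + 0.3206 + 0.05857 = 0.4097 K/W
Q = ΔT/ΣR = (23.3 °C − -0.0776 °C)/0.4097 = 57.1 W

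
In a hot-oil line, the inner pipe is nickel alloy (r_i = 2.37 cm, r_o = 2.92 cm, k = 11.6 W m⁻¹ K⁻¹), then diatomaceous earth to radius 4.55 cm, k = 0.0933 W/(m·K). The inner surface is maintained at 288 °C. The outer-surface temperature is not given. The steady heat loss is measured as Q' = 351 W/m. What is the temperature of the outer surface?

T_out = 21.4 °C

Sum the resistances:
  R'_nickel alloy = ln(0.0292/0.0237)/(2πk) = 0.2087/(2π·11.6) = 0.002863 m·K/W
  R'_diatomaceous earth = ln(0.0455/0.0292)/(2πk) = 0.4435/(2π·0.0933) = 0.7566 m·K/W
ΣR = 0.7595 m·K/W
ΔT = Q'·ΣR = 351 × 0.7595 = 266.6 K
Heat flows outward, so T_out = T_in − ΔT = 288 − 266.6 = 21.4 °C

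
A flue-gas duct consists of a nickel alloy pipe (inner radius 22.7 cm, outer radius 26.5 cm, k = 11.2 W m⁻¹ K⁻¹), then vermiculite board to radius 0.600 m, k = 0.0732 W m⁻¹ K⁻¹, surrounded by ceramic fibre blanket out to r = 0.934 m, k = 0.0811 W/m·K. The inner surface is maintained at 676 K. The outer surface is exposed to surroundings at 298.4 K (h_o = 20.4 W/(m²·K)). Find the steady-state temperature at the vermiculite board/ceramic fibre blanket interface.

T = 423 K

Series thermal resistances, inner to outer:
  R'_nickel alloy = ln(0.265/0.227)/(2πk) = 0.1548/(2π·11.2) = 0.002199 m·K/W
  R'_vermiculite board = ln(0.600/0.265)/(2πk) = 0.8172/(2π·0.0732) = 1.777 m·K/W
  R'_ceramic fibre blanket = ln(0.934/0.600)/(2πk) = 0.4425/(2π·0.0811) = 0.8685 m·K/W
  R'_conv,out = 1/(2πr h) = 1/(2π·0.934·20.4) = 0.008353 m·K/W
ΣR = 0.002199 + 1.777 + 0.8685 + 0.008353 = 2.656 m·K/W
Q' = ΔT/ΣR = (676 K − 298.4 K)/2.656 = 142.2 W/m
From the inner boundary to the vermiculite board/ceramic fibre blanket interface, ΣR_partial = 1.779 m·K/W.
T_interface = T_in − Q'·ΣR_partial = 676 K − (142.2)(1.779) = 423 K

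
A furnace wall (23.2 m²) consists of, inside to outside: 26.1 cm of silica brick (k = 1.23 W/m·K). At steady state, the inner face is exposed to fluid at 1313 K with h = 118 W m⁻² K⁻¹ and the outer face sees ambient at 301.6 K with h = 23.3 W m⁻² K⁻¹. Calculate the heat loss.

Resistance network (inner→outer):
  R_conv,in = 1/(hA) = 1/(118·23.2) = 3.653×10^-4 K/W
  R_silica brick = L/(kA) = 0.261/(1.23·23.2) = 0.009146 K/W
  R_conv,out = 1/(hA) = 1/(23.3·23.2) = 0.001850 K/W
ΣR = 3.653×10^-4 + 0.009146 + 0.001850 = 0.01136 K/W
Q = ΔT/ΣR = (1313 K − 301.6 K)/0.01136 = 89000 W

Q = 89000 W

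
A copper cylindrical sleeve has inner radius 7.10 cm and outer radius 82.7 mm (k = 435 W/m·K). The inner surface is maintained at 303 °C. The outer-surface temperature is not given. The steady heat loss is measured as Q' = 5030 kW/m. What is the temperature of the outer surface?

T_out = 22.3 °C

Series resistances:
  R'_copper = ln(0.0827/0.0710)/(2πk) = 0.1525/(2π·435) = 5.581×10^-5 m·K/W
ΣR = 5.581×10^-5 m·K/W
ΔT = Q'·ΣR = 5.03×10^6 × 5.581×10^-5 = 280.7 K
Heat flows outward, so T_out = T_in − ΔT = 303 − 280.7 = 22.3 °C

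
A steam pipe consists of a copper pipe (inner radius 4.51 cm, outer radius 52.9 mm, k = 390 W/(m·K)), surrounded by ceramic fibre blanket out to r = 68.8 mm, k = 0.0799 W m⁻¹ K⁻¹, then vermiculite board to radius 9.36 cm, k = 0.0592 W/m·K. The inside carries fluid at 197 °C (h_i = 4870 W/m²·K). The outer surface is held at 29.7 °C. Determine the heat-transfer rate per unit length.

Q' = 124 W/m

Resistance network (inner→outer):
  R'_conv,in = 1/(2πr h) = 1/(2π·0.0451·4870) = 7.246×10^-4 m·K/W
  R'_copper = ln(0.0529/0.0451)/(2πk) = 0.1595/(2π·390) = 6.510×10^-5 m·K/W
  R'_ceramic fibre blanket = ln(0.0688/0.0529)/(2πk) = 0.2628/(2π·0.0799) = 0.5235 m·K/W
  R'_vermiculite board = ln(0.0936/0.0688)/(2πk) = 0.3078/(2π·0.0592) = 0.8276 m·K/W
ΣR = 7.246×10^-4 + 6.510×10^-5 + 0.5235 + 0.8276 = 1.352 m·K/W
Q' = ΔT/ΣR = (197 °C − 29.7 °C)/1.352 = 124 W/m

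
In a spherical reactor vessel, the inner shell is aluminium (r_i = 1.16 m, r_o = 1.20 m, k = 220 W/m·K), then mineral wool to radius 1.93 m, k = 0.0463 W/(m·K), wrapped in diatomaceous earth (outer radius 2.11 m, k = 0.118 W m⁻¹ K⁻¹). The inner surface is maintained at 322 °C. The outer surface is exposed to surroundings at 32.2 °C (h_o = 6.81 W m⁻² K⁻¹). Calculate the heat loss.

Treat each layer as a resistance in series:
  R_aluminium = (1/1.16 − 1/1.20)/(4πk) = 0.02874/(4π·220) = 1.039×10^-5 K/W
  R_mineral wool = (1/1.20 − 1/1.93)/(4πk) = 0.3152/(4π·0.0463) = 0.5417 K/W
  R_diatomaceous earth = (1/1.93 − 1/2.11)/(4πk) = 0.04420/(4π·0.118) = 0.02981 K/W
  R_conv,out = 1/(4πr²h) = 1/(4π·2.11²·6.81) = 0.002625 K/W
ΣR = 1.039×10^-5 + 0.5417 + 0.02981 + 0.002625 = 0.5741 K/W
Q = ΔT/ΣR = (322 °C − 32.2 °C)/0.5741 = 505 W

Q = 505 W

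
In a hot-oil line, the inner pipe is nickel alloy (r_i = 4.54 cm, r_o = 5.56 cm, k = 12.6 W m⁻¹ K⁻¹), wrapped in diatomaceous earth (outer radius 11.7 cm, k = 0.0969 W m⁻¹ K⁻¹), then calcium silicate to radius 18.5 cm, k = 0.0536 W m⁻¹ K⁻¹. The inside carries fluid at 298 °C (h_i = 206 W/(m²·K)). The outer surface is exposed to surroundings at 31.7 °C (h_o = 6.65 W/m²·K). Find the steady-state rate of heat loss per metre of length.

Q' = 97.5 W/m

Resistance network (inner→outer):
  R'_conv,in = 1/(2πr h) = 1/(2π·0.0454·206) = 0.01702 m·K/W
  R'_nickel alloy = ln(0.0556/0.0454)/(2πk) = 0.2027/(2π·12.6) = 0.002560 m·K/W
  R'_diatomaceous earth = ln(0.117/0.0556)/(2πk) = 0.7440/(2π·0.0969) = 1.222 m·K/W
  R'_calcium silicate = ln(0.185/0.117)/(2πk) = 0.4582/(2π·0.0536) = 1.360 m·K/W
  R'_conv,out = 1/(2πr h) = 1/(2π·0.185·6.65) = 0.1294 m·K/W
ΣR = 0.01702 + 0.002560 + 1.222 + 1.360 + 0.1294 = 2.731 m·K/W
Q' = ΔT/ΣR = (298 °C − 31.7 °C)/2.731 = 97.5 W/m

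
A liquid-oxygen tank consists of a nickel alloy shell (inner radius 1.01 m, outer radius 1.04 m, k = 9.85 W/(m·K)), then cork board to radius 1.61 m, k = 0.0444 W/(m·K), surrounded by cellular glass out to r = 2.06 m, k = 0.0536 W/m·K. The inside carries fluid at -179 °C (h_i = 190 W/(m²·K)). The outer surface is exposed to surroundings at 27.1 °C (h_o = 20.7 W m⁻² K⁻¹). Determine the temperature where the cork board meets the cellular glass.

T = -24.2 °C

Treat each layer as a resistance in series:
  R_conv,in = 1/(4πr²h) = 1/(4π·1.01²·190) = 4.106×10^-4 K/W
  R_nickel alloy = (1/1.01 − 1/1.04)/(4πk) = 0.02856/(4π·9.85) = 2.307×10^-4 K/W
  R_cork board = (1/1.04 − 1/1.61)/(4πk) = 0.3404/(4π·0.0444) = 0.6101 K/W
  R_cellular glass = (1/1.61 − 1/2.06)/(4πk) = 0.1357/(4π·0.0536) = 0.2014 K/W
  R_conv,out = 1/(4πr²h) = 1/(4π·2.06²·20.7) = 9.059×10^-4 K/W
ΣR = 4.106×10^-4 + 2.307×10^-4 + 0.6101 + 0.2014 + 9.059×10^-4 = 0.8130 K/W
Q = ΔT/ΣR = (-179 °C − 27.1 °C)/0.8130 = -253.5 W
From the inner boundary to the cork board/cellular glass interface, ΣR_partial = 0.6107 K/W.
T_interface = T_in − Q·ΣR_partial = -179 °C − (-253.5)(0.6107) = -24.2 °C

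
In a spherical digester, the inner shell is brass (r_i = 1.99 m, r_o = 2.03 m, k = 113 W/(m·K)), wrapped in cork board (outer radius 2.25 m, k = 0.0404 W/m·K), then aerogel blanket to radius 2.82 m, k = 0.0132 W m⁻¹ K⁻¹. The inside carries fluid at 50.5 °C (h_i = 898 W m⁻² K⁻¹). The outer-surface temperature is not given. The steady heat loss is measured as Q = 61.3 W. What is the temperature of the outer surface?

Series resistances:
  R_conv,in = 1/(4πr²h) = 1/(4π·1.99²·898) = 2.238×10^-5 K/W
  R_brass = (1/1.99 − 1/2.03)/(4πk) = 0.009902/(4π·113) = 6.973×10^-6 K/W
  R_cork board = (1/2.03 − 1/2.25)/(4πk) = 0.04817/(4π·0.0404) = 0.09488 K/W
  R_aerogel blanket = (1/2.25 − 1/2.82)/(4πk) = 0.08983/(4π·0.0132) = 0.5416 K/W
ΣR = 0.6365 K/W
ΔT = Q·ΣR = 61.3 × 0.6365 = 39.02 K
Heat flows outward, so T_out = T_in − ΔT = 50.5 − 39.02 = 11.5 °C

T_out = 11.5 °C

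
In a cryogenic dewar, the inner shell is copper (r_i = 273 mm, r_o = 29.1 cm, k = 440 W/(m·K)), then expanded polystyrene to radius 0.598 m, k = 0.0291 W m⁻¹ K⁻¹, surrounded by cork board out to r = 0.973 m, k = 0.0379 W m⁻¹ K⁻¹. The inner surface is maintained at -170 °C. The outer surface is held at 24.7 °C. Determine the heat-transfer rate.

Q = 31.5 W

Resistance network (inner→outer):
  R_copper = (1/0.273 − 1/0.291)/(4πk) = 0.2266/(4π·440) = 4.098×10^-5 K/W
  R_expanded polystyrene = (1/0.291 − 1/0.598)/(4πk) = 1.764/(4π·0.0291) = 4.824 K/W
  R_cork board = (1/0.598 − 1/0.973)/(4πk) = 0.6445/(4π·0.0379) = 1.353 K/W
ΣR = 4.098×10^-5 + 4.824 + 1.353 = 6.177 K/W
Q = ΔT/ΣR = (-170 °C − 24.7 °C)/6.177 = -31.5 W
(Negative Q ⇒ heat flows inward; heat gain = 31.5 W.)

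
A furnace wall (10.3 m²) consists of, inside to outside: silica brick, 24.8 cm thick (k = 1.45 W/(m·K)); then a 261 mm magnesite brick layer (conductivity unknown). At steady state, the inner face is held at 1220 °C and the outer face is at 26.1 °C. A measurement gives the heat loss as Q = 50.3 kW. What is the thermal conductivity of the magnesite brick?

ΣR = ΔT/Q = |1220 − 26.1|/50300 = 0.02374 K/W
Known resistances:
  R_silica brick = L/(kA) = 0.248/(1.45·10.3) = 0.01661 K/W
R_magnesite brick = ΣR − ΣR_known = 0.02374 − 0.01661 = 0.007130 K/W
L/(kA) = 0.007130 ⇒ k = 0.261/(0.007130·10.3) = 3.55 W/m·K

k = 3.55 W/m·K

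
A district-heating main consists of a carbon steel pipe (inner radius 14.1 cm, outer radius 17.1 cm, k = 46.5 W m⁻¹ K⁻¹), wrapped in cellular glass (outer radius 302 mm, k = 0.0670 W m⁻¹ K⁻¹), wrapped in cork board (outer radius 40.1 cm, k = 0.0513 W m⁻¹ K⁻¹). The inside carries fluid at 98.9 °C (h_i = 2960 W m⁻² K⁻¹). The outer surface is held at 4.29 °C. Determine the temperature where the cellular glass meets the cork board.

T = 41.6 °C

Treat each layer as a resistance in series:
  R'_conv,in = 1/(2πr h) = 1/(2π·0.141·2960) = 3.813×10^-4 m·K/W
  R'_carbon steel = ln(0.171/0.141)/(2πk) = 0.1929/(2π·46.5) = 6.602×10^-4 m·K/W
  R'_cellular glass = ln(0.302/0.171)/(2πk) = 0.5688/(2π·0.0670) = 1.351 m·K/W
  R'_cork board = ln(0.401/0.302)/(2πk) = 0.2835/(2π·0.0513) = 0.8796 m·K/W
ΣR = 3.813×10^-4 + 6.602×10^-4 + 1.351 + 0.8796 = 2.232 m·K/W
Q' = ΔT/ΣR = (98.9 °C − 4.29 °C)/2.232 = 42.39 W/m
From the inner boundary to the cellular glass/cork board interface, ΣR_partial = 1.352 m·K/W.
T_interface = T_in − Q'·ΣR_partial = 98.9 °C − (42.39)(1.352) = 41.6 °C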